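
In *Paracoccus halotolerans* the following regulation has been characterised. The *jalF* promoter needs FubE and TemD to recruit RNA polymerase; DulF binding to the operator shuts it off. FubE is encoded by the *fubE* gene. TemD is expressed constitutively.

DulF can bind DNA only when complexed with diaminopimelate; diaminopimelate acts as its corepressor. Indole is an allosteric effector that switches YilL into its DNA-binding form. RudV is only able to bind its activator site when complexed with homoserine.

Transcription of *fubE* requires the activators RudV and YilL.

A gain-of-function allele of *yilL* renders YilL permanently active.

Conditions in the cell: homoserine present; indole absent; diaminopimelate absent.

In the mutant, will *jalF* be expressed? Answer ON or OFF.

Diaminopimelate is absent, so DulF is inactive.
Homoserine is present, so RudV is active.
YilL is constitutively active in this strain.
No repressor is bound and RudV and YilL are active, so *fubE* is transcribed.
So FubE is produced and active.
TemD is produced constitutively and is active.
No repressor is bound and FubE and TemD are active, so *jalF* is transcribed.

ON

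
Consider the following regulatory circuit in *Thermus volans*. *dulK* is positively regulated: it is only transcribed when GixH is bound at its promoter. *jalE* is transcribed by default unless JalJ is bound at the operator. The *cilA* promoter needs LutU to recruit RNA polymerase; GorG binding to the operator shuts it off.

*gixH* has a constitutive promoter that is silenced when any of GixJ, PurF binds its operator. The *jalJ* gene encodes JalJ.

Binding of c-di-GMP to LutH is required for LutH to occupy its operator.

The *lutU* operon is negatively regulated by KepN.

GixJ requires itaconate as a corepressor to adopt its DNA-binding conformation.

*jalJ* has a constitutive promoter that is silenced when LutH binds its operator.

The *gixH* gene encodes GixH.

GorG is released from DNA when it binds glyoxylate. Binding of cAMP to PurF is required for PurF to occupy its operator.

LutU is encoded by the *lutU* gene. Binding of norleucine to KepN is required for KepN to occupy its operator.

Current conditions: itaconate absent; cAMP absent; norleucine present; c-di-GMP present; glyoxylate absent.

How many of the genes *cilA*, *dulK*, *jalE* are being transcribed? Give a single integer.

Norleucine is present, so KepN is active.
With repressor KepN bound, *lutU* is not transcribed.
So LutU is not produced.
Glyoxylate is absent, so GorG is active.
With repressor GorG bound, *cilA* is not transcribed.
→ *cilA* is OFF.
Itaconate is absent, so GixJ is inactive.
cAMP is absent, so PurF is inactive.
With no repressor bound, *gixH* is transcribed.
So GixH is produced and active.
No repressor is bound and GixH is active, so *dulK* is transcribed.
→ *dulK* is ON.
c-di-GMP is present, so LutH is active.
With repressor LutH bound, *jalJ* is not transcribed.
So JalJ is not produced.
With no repressor bound, *jalE* is transcribed.
→ *jalE* is ON.
2 of the 3 genes are transcribed.

2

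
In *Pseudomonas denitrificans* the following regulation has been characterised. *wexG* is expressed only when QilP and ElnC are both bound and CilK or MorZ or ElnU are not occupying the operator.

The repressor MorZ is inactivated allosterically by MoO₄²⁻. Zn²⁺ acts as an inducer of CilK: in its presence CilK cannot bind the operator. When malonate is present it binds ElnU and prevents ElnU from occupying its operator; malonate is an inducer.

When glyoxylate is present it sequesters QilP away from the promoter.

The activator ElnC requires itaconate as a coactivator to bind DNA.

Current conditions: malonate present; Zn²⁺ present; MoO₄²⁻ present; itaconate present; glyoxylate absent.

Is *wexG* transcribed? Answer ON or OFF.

ON

Zn²⁺ is present, so CilK is inactive.
Glyoxylate is absent, so QilP is active.
MoO₄²⁻ is present, so MorZ is inactive.
Itaconate is present, so ElnC is active.
Malonate is present, so ElnU is inactive.
No repressor is bound and QilP and ElnC are active, so *wexG* is transcribed.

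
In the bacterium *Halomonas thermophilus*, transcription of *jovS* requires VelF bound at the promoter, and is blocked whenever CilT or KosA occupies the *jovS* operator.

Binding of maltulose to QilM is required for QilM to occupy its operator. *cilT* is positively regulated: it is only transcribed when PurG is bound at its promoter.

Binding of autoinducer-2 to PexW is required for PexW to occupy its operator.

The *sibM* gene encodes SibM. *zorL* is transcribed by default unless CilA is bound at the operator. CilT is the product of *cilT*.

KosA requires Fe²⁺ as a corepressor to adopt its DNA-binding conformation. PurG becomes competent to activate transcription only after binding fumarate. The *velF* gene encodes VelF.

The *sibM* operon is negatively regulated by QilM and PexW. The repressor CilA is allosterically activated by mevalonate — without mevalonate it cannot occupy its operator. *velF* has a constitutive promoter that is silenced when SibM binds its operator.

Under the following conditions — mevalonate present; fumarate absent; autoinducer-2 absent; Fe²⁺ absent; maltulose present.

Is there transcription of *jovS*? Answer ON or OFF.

ON

Maltulose is present, so QilM is active.
Autoinducer-2 is absent, so PexW is inactive.
With repressor QilM bound, *sibM* is not transcribed.
So SibM is not produced.
With no repressor bound, *velF* is transcribed.
So VelF is produced and active.
Fumarate is absent, so PurG is inactive.
Required activator PurG is absent, so *cilT* is not transcribed.
So CilT is not produced.
Fe²⁺ is absent, so KosA is inactive.
No repressor is bound and VelF is active, so *jovS* is transcribed.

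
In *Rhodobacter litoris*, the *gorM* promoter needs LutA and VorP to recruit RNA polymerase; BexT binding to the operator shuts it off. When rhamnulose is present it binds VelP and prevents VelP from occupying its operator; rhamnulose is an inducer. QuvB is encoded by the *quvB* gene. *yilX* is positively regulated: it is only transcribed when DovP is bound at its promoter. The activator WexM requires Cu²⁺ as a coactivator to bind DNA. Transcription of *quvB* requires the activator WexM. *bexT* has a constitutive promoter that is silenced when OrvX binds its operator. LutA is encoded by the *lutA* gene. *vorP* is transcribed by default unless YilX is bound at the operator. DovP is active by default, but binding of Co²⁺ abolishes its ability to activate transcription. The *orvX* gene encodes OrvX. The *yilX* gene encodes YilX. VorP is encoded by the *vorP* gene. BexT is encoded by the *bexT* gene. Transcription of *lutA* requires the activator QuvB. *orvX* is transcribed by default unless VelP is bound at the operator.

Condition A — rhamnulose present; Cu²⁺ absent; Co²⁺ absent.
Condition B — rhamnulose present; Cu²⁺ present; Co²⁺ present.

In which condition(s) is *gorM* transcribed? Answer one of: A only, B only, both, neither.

Condition A:
Rhamnulose is present, so VelP is inactive.
With no repressor bound, *orvX* is transcribed.
So OrvX is produced and active.
With repressor OrvX bound, *bexT* is not transcribed.
So BexT is not produced.
Cu²⁺ is absent, so WexM is inactive.
Required activator WexM is absent, so *quvB* is not transcribed.
So QuvB is not produced.
Required activator QuvB is absent, so *lutA* is not transcribed.
So LutA is not produced.
Co²⁺ is absent, so DovP is active.
No repressor is bound and DovP is active, so *yilX* is transcribed.
So YilX is produced and active.
With repressor YilX bound, *vorP* is not transcribed.
So VorP is not produced.
Required activator LutA is absent, so *gorM* is not transcribed.
→ *gorM* is OFF in A.
Condition B:
Rhamnulose is present, so VelP is inactive.
With no repressor bound, *orvX* is transcribed.
So OrvX is produced and active.
With repressor OrvX bound, *bexT* is not transcribed.
So BexT is not produced.
Cu²⁺ is present, so WexM is active.
No repressor is bound and WexM is active, so *quvB* is transcribed.
So QuvB is produced and active.
No repressor is bound and QuvB is active, so *lutA* is transcribed.
So LutA is produced and active.
Co²⁺ is present, so DovP is inactive.
Required activator DovP is absent, so *yilX* is not transcribed.
So YilX is not produced.
With no repressor bound, *vorP* is transcribed.
So VorP is produced and active.
No repressor is bound and LutA and VorP are active, so *gorM* is transcribed.
→ *gorM* is ON in B.

B only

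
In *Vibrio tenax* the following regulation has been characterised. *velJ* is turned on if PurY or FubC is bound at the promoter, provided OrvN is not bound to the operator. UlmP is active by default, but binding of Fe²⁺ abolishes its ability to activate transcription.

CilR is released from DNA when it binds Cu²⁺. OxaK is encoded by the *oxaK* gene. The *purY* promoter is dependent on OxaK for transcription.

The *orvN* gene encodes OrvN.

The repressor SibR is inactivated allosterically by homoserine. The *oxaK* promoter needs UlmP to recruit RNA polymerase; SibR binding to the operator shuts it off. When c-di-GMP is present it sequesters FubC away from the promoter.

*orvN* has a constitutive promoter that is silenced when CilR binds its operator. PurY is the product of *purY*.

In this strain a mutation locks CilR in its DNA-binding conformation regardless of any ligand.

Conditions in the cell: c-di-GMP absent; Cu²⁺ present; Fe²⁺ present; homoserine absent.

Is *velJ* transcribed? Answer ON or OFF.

Fe²⁺ is present, so UlmP is inactive.
Homoserine is absent, so SibR is active.
With repressor SibR bound, *oxaK* is not transcribed.
So OxaK is not produced.
Required activator OxaK is absent, so *purY* is not transcribed.
So PurY is not produced.
CilR is constitutively active in this strain.
With repressor CilR bound, *orvN* is not transcribed.
So OrvN is not produced.
c-di-GMP is absent, so FubC is active.
Activator FubC is present, so *velJ* is transcribed.

ON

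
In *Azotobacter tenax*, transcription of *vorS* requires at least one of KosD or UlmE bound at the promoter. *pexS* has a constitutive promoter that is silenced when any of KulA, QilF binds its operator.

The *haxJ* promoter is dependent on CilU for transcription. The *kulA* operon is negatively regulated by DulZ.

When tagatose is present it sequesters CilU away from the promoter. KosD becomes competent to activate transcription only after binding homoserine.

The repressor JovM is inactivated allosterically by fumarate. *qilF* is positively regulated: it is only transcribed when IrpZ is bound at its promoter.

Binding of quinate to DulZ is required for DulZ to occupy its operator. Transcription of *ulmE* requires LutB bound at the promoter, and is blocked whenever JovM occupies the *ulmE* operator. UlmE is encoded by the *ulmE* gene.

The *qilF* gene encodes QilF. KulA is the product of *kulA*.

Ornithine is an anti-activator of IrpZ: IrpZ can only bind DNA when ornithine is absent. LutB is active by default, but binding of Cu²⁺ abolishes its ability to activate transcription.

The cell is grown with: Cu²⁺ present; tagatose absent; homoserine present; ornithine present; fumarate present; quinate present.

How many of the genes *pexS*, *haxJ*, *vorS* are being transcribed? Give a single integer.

Quinate is present, so DulZ is active.
With repressor DulZ bound, *kulA* is not transcribed.
So KulA is not produced.
Ornithine is present, so IrpZ is inactive.
Required activator IrpZ is absent, so *qilF* is not transcribed.
So QilF is not produced.
With no repressor bound, *pexS* is transcribed.
→ *pexS* is ON.
Tagatose is absent, so CilU is active.
No repressor is bound and CilU is active, so *haxJ* is transcribed.
→ *haxJ* is ON.
Homoserine is present, so KosD is active.
Fumarate is present, so JovM is inactive.
Cu²⁺ is present, so LutB is inactive.
Required activator LutB is absent, so *ulmE* is not transcribed.
So UlmE is not produced.
Activator KosD is present, so *vorS* is transcribed.
→ *vorS* is ON.
3 of the 3 genes are transcribed.

3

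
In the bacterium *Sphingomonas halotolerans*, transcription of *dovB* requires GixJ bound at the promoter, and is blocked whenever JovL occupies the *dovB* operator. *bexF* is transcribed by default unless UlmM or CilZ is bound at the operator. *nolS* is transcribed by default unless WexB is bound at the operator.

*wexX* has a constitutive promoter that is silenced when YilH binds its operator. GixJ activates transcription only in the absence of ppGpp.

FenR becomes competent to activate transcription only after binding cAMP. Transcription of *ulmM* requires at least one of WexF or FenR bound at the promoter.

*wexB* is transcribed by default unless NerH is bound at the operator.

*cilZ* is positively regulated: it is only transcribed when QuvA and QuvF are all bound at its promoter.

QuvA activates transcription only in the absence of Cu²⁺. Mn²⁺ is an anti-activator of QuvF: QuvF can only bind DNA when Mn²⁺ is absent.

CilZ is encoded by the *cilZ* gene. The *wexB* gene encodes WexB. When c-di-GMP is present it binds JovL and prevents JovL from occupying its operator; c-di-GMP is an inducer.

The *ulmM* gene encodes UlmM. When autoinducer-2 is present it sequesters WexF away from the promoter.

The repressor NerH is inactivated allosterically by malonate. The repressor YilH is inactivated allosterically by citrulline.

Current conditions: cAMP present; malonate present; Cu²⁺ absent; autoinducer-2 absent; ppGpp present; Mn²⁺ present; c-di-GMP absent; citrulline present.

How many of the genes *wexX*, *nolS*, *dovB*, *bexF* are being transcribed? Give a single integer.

Citrulline is present, so YilH is inactive.
With no repressor bound, *wexX* is transcribed.
→ *wexX* is ON.
Malonate is present, so NerH is inactive.
With no repressor bound, *wexB* is transcribed.
So WexB is produced and active.
With repressor WexB bound, *nolS* is not transcribed.
→ *nolS* is OFF.
c-di-GMP is absent, so JovL is active.
ppGpp is present, so GixJ is inactive.
With repressor JovL bound, *dovB* is not transcribed.
→ *dovB* is OFF.
Autoinducer-2 is absent, so WexF is active.
cAMP is present, so FenR is active.
Activator WexF is present, so *ulmM* is transcribed.
So UlmM is produced and active.
Cu²⁺ is absent, so QuvA is active.
Mn²⁺ is present, so QuvF is inactive.
Required activator QuvF is absent, so *cilZ* is not transcribed.
So CilZ is not produced.
With repressor UlmM bound, *bexF* is not transcribed.
→ *bexF* is OFF.
1 of the 4 genes is transcribed.

1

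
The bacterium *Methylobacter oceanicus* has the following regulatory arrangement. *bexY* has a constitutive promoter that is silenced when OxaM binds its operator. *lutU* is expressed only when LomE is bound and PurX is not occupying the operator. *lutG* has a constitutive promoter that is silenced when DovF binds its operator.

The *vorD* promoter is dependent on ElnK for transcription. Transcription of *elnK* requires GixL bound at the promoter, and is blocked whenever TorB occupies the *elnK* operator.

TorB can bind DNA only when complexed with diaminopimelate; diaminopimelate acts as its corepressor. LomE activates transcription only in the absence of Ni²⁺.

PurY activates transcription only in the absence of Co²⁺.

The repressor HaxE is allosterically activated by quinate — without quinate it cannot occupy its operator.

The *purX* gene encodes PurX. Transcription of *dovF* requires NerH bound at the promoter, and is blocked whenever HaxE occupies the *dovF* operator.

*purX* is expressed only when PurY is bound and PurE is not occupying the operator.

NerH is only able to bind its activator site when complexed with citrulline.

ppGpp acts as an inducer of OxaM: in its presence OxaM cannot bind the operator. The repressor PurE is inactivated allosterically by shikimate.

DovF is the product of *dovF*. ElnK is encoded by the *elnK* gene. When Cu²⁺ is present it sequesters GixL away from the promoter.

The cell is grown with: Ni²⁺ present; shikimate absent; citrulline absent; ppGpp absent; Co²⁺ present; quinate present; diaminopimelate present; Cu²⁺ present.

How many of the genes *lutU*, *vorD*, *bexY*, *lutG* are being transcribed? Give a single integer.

1

Ni²⁺ is present, so LomE is inactive.
Shikimate is absent, so PurE is active.
Co²⁺ is present, so PurY is inactive.
With repressor PurE bound, *purX* is not transcribed.
So PurX is not produced.
Required activator LomE is absent, so *lutU* is not transcribed.
→ *lutU* is OFF.
Diaminopimelate is present, so TorB is active.
Cu²⁺ is present, so GixL is inactive.
With repressor TorB bound, *elnK* is not transcribed.
So ElnK is not produced.
Required activator ElnK is absent, so *vorD* is not transcribed.
→ *vorD* is OFF.
ppGpp is absent, so OxaM is active.
With repressor OxaM bound, *bexY* is not transcribed.
→ *bexY* is OFF.
Citrulline is absent, so NerH is inactive.
Quinate is present, so HaxE is active.
With repressor HaxE bound, *dovF* is not transcribed.
So DovF is not produced.
With no repressor bound, *lutG* is transcribed.
→ *lutG* is ON.
1 of the 4 genes is transcribed.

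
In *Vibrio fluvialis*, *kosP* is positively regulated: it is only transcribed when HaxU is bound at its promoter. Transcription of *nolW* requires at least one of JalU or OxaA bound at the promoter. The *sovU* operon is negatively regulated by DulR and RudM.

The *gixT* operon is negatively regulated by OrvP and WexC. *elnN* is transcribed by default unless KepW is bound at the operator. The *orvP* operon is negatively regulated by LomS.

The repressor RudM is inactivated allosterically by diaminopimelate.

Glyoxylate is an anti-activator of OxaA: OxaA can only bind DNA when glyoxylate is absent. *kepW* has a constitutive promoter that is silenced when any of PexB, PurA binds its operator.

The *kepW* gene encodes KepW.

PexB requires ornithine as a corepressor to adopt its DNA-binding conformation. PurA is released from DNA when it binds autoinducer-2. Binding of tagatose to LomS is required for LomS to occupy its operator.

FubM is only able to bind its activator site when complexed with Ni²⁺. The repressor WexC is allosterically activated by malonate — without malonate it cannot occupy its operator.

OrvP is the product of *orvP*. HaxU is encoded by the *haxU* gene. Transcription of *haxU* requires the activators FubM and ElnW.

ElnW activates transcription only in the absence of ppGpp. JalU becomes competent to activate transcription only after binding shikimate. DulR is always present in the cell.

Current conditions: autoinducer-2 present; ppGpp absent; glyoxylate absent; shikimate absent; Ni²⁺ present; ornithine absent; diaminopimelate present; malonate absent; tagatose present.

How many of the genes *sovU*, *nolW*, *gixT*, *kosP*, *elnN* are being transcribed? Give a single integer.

3

DulR is produced constitutively and is active.
Diaminopimelate is present, so RudM is inactive.
With repressor DulR bound, *sovU* is not transcribed.
→ *sovU* is OFF.
Shikimate is absent, so JalU is inactive.
Glyoxylate is absent, so OxaA is active.
Activator OxaA is present, so *nolW* is transcribed.
→ *nolW* is ON.
Tagatose is present, so LomS is active.
With repressor LomS bound, *orvP* is not transcribed.
So OrvP is not produced.
Malonate is absent, so WexC is inactive.
With no repressor bound, *gixT* is transcribed.
→ *gixT* is ON.
Ni²⁺ is present, so FubM is active.
ppGpp is absent, so ElnW is active.
No repressor is bound and FubM and ElnW are active, so *haxU* is transcribed.
So HaxU is produced and active.
No repressor is bound and HaxU is active, so *kosP* is transcribed.
→ *kosP* is ON.
Ornithine is absent, so PexB is inactive.
Autoinducer-2 is present, so PurA is inactive.
With no repressor bound, *kepW* is transcribed.
So KepW is produced and active.
With repressor KepW bound, *elnN* is not transcribed.
→ *elnN* is OFF.
3 of the 5 genes are transcribed.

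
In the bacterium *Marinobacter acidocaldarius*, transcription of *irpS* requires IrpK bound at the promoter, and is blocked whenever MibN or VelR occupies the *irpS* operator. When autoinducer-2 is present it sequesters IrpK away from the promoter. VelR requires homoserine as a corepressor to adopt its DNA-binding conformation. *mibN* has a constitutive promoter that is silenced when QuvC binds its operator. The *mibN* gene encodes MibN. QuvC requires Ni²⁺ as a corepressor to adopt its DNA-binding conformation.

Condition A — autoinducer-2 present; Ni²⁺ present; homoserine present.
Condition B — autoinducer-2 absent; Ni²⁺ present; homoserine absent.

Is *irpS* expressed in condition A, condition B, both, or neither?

B only

Condition A:
Autoinducer-2 is present, so IrpK is inactive.
Ni²⁺ is present, so QuvC is active.
With repressor QuvC bound, *mibN* is not transcribed.
So MibN is not produced.
Homoserine is present, so VelR is active.
With repressor VelR bound, *irpS* is not transcribed.
→ *irpS* is OFF in A.
Condition B:
Autoinducer-2 is absent, so IrpK is active.
Ni²⁺ is present, so QuvC is active.
With repressor QuvC bound, *mibN* is not transcribed.
So MibN is not produced.
Homoserine is absent, so VelR is inactive.
No repressor is bound and IrpK is active, so *irpS* is transcribed.
→ *irpS* is ON in B.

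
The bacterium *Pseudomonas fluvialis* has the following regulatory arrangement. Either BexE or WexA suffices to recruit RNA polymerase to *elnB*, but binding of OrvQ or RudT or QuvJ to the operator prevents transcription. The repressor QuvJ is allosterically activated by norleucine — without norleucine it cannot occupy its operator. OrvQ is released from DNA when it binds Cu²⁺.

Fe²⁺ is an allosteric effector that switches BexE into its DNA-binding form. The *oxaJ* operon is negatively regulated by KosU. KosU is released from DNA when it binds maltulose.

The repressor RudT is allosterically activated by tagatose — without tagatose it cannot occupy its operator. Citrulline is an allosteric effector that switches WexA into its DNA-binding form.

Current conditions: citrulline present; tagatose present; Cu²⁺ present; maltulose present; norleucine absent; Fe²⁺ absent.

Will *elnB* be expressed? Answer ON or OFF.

Cu²⁺ is present, so OrvQ is inactive.
Tagatose is present, so RudT is active.
Fe²⁺ is absent, so BexE is inactive.
Citrulline is present, so WexA is active.
Norleucine is absent, so QuvJ is inactive.
With repressor RudT bound, *elnB* is not transcribed.

OFF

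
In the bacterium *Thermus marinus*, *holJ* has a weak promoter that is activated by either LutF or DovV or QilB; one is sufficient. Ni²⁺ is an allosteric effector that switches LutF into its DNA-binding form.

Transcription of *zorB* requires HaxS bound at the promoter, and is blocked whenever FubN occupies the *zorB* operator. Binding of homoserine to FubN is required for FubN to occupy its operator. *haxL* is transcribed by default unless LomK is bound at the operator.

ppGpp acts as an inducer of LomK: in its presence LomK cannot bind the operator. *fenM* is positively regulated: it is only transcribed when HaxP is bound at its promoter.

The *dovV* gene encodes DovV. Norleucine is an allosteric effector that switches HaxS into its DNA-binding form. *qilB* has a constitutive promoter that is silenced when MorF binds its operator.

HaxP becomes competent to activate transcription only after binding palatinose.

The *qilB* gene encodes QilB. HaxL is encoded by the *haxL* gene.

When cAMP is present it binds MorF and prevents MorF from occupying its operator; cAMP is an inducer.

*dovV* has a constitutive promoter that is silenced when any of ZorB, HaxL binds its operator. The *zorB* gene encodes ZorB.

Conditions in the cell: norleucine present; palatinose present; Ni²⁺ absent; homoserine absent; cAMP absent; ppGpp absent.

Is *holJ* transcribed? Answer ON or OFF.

OFF

Ni²⁺ is absent, so LutF is inactive.
Norleucine is present, so HaxS is active.
Homoserine is absent, so FubN is inactive.
No repressor is bound and HaxS is active, so *zorB* is transcribed.
So ZorB is produced and active.
ppGpp is absent, so LomK is active.
With repressor LomK bound, *haxL* is not transcribed.
So HaxL is not produced.
With repressor ZorB bound, *dovV* is not transcribed.
So DovV is not produced.
cAMP is absent, so MorF is active.
With repressor MorF bound, *qilB* is not transcribed.
So QilB is not produced.
No activator is available at the *holJ* promoter, so *holJ* is not transcribed.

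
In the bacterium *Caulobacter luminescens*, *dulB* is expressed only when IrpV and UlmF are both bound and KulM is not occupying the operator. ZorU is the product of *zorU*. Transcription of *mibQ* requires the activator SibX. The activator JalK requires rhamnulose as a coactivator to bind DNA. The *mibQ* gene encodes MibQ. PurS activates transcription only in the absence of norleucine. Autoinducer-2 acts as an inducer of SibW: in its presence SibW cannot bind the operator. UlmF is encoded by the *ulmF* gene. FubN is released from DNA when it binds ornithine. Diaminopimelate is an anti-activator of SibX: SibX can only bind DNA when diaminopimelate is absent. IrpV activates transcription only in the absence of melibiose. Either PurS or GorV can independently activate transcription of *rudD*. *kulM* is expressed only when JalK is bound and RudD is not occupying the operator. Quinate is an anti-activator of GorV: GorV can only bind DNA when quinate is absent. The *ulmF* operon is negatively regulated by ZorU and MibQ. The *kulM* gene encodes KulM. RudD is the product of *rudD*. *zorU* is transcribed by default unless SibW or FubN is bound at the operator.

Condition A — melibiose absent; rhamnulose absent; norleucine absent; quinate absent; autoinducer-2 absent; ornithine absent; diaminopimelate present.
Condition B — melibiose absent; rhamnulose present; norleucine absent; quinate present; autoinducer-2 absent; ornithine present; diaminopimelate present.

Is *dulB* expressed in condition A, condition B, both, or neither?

Condition A:
Melibiose is absent, so IrpV is active.
Rhamnulose is absent, so JalK is inactive.
Norleucine is absent, so PurS is active.
Quinate is absent, so GorV is active.
Activator PurS is present, so *rudD* is transcribed.
So RudD is produced and active.
With repressor RudD bound, *kulM* is not transcribed.
So KulM is not produced.
Autoinducer-2 is absent, so SibW is active.
Ornithine is absent, so FubN is active.
With repressor SibW bound, *zorU* is not transcribed.
So ZorU is not produced.
Diaminopimelate is present, so SibX is inactive.
Required activator SibX is absent, so *mibQ* is not transcribed.
So MibQ is not produced.
With no repressor bound, *ulmF* is transcribed.
So UlmF is produced and active.
No repressor is bound and IrpV and UlmF are active, so *dulB* is transcribed.
→ *dulB* is ON in A.
Condition B:
Melibiose is absent, so IrpV is active.
Rhamnulose is present, so JalK is active.
Norleucine is absent, so PurS is active.
Quinate is present, so GorV is inactive.
Activator PurS is present, so *rudD* is transcribed.
So RudD is produced and active.
With repressor RudD bound, *kulM* is not transcribed.
So KulM is not produced.
Autoinducer-2 is absent, so SibW is active.
Ornithine is present, so FubN is inactive.
With repressor SibW bound, *zorU* is not transcribed.
So ZorU is not produced.
Diaminopimelate is present, so SibX is inactive.
Required activator SibX is absent, so *mibQ* is not transcribed.
So MibQ is not produced.
With no repressor bound, *ulmF* is transcribed.
So UlmF is produced and active.
No repressor is bound and IrpV and UlmF are active, so *dulB* is transcribed.
→ *dulB* is ON in B.

both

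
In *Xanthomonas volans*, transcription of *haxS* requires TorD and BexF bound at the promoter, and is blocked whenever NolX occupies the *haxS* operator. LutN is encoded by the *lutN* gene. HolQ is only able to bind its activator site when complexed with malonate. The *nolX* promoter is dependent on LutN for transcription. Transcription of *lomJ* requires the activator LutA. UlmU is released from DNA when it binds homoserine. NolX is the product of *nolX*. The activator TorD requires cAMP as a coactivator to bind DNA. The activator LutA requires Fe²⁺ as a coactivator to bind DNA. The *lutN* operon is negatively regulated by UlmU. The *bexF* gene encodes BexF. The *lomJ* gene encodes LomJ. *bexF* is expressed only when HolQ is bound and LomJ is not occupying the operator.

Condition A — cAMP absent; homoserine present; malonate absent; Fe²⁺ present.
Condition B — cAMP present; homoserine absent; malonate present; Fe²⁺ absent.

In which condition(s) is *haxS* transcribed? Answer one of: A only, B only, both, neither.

Condition A:
cAMP is absent, so TorD is inactive.
Homoserine is present, so UlmU is inactive.
With no repressor bound, *lutN* is transcribed.
So LutN is produced and active.
No repressor is bound and LutN is active, so *nolX* is transcribed.
So NolX is produced and active.
Malonate is absent, so HolQ is inactive.
Fe²⁺ is present, so LutA is active.
No repressor is bound and LutA is active, so *lomJ* is transcribed.
So LomJ is produced and active.
With repressor LomJ bound, *bexF* is not transcribed.
So BexF is not produced.
With repressor NolX bound, *haxS* is not transcribed.
→ *haxS* is OFF in A.
Condition B:
cAMP is present, so TorD is active.
Homoserine is absent, so UlmU is active.
With repressor UlmU bound, *lutN* is not transcribed.
So LutN is not produced.
Required activator LutN is absent, so *nolX* is not transcribed.
So NolX is not produced.
Malonate is present, so HolQ is active.
Fe²⁺ is absent, so LutA is inactive.
Required activator LutA is absent, so *lomJ* is not transcribed.
So LomJ is not produced.
No repressor is bound and HolQ is active, so *bexF* is transcribed.
So BexF is produced and active.
No repressor is bound and TorD and BexF are active, so *haxS* is transcribed.
→ *haxS* is ON in B.

B only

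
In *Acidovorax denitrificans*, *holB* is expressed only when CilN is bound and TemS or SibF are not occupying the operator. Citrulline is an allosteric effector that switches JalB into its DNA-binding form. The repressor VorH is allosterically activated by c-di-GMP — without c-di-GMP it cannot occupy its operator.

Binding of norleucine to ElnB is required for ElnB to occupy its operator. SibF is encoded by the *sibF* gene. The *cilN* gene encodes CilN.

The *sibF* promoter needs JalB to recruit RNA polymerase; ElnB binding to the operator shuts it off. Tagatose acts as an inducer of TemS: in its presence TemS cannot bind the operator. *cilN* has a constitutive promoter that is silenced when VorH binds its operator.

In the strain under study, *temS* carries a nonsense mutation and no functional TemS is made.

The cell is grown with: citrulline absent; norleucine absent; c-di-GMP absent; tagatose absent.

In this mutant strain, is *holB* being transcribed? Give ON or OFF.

TemS is non-functional in this strain, so it has no effect.
Citrulline is absent, so JalB is inactive.
Norleucine is absent, so ElnB is inactive.
Required activator JalB is absent, so *sibF* is not transcribed.
So SibF is not produced.
c-di-GMP is absent, so VorH is inactive.
With no repressor bound, *cilN* is transcribed.
So CilN is produced and active.
No repressor is bound and CilN is active, so *holB* is transcribed.

ON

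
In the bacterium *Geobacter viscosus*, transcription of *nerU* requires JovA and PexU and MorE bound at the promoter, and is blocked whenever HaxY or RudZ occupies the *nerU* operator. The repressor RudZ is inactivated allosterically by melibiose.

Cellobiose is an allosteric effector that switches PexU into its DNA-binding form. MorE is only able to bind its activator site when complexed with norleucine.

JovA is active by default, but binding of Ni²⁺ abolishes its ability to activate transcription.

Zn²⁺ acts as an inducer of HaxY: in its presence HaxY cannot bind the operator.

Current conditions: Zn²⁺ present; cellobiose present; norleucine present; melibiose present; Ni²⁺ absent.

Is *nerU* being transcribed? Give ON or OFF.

ON

Ni²⁺ is absent, so JovA is active.
Cellobiose is present, so PexU is active.
Zn²⁺ is present, so HaxY is inactive.
Melibiose is present, so RudZ is inactive.
Norleucine is present, so MorE is active.
No repressor is bound and JovA and PexU and MorE are active, so *nerU* is transcribed.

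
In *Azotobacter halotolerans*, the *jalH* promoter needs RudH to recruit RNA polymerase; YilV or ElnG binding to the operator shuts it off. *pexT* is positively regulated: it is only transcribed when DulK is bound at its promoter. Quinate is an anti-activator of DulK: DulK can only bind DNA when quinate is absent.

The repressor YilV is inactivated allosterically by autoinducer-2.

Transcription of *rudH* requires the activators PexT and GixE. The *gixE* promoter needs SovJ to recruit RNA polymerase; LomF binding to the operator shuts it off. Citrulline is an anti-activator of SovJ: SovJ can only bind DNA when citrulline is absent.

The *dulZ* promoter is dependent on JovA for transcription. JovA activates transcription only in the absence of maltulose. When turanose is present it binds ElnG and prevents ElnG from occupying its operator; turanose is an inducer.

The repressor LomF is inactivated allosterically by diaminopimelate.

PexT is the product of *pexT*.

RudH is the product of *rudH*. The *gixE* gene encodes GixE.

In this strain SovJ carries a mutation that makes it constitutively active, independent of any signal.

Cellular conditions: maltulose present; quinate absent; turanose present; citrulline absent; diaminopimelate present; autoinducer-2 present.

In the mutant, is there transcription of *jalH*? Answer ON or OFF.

Quinate is absent, so DulK is active.
No repressor is bound and DulK is active, so *pexT* is transcribed.
So PexT is produced and active.
SovJ is constitutively active in this strain.
Diaminopimelate is present, so LomF is inactive.
No repressor is bound and SovJ is active, so *gixE* is transcribed.
So GixE is produced and active.
No repressor is bound and PexT and GixE are active, so *rudH* is transcribed.
So RudH is produced and active.
Autoinducer-2 is present, so YilV is inactive.
Turanose is present, so ElnG is inactive.
No repressor is bound and RudH is active, so *jalH* is transcribed.

ON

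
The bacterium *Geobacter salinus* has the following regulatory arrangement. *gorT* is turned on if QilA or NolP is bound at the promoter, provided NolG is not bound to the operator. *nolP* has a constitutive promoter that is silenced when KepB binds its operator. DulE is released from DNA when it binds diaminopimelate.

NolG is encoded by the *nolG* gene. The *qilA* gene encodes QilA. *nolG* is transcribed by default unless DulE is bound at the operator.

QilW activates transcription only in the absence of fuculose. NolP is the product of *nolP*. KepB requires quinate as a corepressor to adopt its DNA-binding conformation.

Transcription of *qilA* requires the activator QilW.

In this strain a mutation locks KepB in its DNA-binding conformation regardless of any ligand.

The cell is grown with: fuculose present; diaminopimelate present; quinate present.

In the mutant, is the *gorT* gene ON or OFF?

OFF

Fuculose is present, so QilW is inactive.
Required activator QilW is absent, so *qilA* is not transcribed.
So QilA is not produced.
KepB is constitutively active in this strain.
With repressor KepB bound, *nolP* is not transcribed.
So NolP is not produced.
Diaminopimelate is present, so DulE is inactive.
With no repressor bound, *nolG* is transcribed.
So NolG is produced and active.
With repressor NolG bound, *gorT* is not transcribed.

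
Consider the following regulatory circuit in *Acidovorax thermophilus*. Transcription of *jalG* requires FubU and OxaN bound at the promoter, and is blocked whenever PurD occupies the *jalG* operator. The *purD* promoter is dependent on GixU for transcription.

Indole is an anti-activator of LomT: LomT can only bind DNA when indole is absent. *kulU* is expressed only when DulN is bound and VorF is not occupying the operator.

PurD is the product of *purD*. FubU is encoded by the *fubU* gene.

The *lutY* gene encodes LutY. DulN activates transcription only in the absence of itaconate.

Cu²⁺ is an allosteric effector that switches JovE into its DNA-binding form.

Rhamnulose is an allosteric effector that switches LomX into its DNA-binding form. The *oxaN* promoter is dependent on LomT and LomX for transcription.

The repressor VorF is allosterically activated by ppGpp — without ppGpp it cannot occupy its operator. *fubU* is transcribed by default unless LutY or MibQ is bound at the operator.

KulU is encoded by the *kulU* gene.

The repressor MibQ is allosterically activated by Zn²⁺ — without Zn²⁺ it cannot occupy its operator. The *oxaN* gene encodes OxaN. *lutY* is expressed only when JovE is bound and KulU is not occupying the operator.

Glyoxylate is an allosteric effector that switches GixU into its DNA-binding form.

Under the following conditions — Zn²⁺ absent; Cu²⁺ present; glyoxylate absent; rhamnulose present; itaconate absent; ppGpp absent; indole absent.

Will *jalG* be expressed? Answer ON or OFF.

ON

Glyoxylate is absent, so GixU is inactive.
Required activator GixU is absent, so *purD* is not transcribed.
So PurD is not produced.
ppGpp is absent, so VorF is inactive.
Itaconate is absent, so DulN is active.
No repressor is bound and DulN is active, so *kulU* is transcribed.
So KulU is produced and active.
Cu²⁺ is present, so JovE is active.
With repressor KulU bound, *lutY* is not transcribed.
So LutY is not produced.
Zn²⁺ is absent, so MibQ is inactive.
With no repressor bound, *fubU* is transcribed.
So FubU is produced and active.
Indole is absent, so LomT is active.
Rhamnulose is present, so LomX is active.
No repressor is bound and LomT and LomX are active, so *oxaN* is transcribed.
So OxaN is produced and active.
No repressor is bound and FubU and OxaN are active, so *jalG* is transcribed.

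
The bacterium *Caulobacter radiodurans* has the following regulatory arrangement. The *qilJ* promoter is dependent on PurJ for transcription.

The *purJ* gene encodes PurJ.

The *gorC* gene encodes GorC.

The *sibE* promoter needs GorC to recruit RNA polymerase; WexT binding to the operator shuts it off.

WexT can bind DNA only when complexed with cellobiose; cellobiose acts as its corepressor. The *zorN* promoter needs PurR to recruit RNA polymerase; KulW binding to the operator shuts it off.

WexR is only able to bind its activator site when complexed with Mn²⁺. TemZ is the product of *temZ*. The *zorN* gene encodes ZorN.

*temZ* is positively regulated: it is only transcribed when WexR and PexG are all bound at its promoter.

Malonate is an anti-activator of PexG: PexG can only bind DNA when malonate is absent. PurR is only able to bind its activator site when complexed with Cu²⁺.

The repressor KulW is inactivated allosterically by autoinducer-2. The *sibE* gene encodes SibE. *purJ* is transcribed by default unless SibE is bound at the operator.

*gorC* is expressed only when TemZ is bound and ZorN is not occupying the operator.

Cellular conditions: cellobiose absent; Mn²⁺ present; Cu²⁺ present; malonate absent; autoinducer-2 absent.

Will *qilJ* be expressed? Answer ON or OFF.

OFF

Mn²⁺ is present, so WexR is active.
Malonate is absent, so PexG is active.
No repressor is bound and WexR and PexG are active, so *temZ* is transcribed.
So TemZ is produced and active.
Cu²⁺ is present, so PurR is active.
Autoinducer-2 is absent, so KulW is active.
With repressor KulW bound, *zorN* is not transcribed.
So ZorN is not produced.
No repressor is bound and TemZ is active, so *gorC* is transcribed.
So GorC is produced and active.
Cellobiose is absent, so WexT is inactive.
No repressor is bound and GorC is active, so *sibE* is transcribed.
So SibE is produced and active.
With repressor SibE bound, *purJ* is not transcribed.
So PurJ is not produced.
Required activator PurJ is absent, so *qilJ* is not transcribed.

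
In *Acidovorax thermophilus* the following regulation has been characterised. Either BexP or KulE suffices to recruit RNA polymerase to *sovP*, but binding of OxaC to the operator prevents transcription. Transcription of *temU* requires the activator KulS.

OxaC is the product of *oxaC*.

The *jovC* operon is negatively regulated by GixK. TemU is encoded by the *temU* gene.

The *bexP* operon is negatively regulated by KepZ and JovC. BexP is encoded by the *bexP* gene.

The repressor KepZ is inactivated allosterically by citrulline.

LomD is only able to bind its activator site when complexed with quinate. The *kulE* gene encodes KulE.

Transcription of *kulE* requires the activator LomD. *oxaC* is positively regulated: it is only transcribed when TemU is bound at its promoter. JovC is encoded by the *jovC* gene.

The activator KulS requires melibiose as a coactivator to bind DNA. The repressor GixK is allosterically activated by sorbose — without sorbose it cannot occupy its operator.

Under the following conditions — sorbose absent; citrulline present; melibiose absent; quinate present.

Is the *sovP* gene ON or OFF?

Citrulline is present, so KepZ is inactive.
Sorbose is absent, so GixK is inactive.
With no repressor bound, *jovC* is transcribed.
So JovC is produced and active.
With repressor JovC bound, *bexP* is not transcribed.
So BexP is not produced.
Melibiose is absent, so KulS is inactive.
Required activator KulS is absent, so *temU* is not transcribed.
So TemU is not produced.
Required activator TemU is absent, so *oxaC* is not transcribed.
So OxaC is not produced.
Quinate is present, so LomD is active.
No repressor is bound and LomD is active, so *kulE* is transcribed.
So KulE is produced and active.
Activator KulE is present, so *sovP* is transcribed.

ON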